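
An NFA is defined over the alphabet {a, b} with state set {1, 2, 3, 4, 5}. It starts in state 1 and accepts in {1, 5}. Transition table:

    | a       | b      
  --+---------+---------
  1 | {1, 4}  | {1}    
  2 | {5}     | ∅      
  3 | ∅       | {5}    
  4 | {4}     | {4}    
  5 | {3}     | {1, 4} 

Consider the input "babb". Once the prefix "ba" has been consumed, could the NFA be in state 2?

No

Start in {1}.
Read 'b': 1→{1}; now {1}.
Read 'a': 1→{1, 4}; now {1, 4}.
State 2 is not in {1, 4}.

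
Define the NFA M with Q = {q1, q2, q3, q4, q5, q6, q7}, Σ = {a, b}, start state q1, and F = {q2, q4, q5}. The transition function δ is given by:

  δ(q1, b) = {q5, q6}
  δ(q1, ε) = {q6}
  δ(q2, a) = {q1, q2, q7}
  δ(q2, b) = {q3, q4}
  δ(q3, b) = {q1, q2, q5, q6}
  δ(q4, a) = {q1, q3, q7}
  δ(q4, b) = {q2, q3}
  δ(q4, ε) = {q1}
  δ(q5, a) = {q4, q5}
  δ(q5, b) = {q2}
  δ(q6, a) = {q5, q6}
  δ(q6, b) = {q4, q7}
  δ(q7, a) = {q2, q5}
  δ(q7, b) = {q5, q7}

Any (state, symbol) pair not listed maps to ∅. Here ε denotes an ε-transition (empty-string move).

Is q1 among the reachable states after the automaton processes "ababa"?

Yes

Start: ε-closure({q1}) = {q1, q6}.
Read 'a': {q1, q6} → {q5, q6}.
Read 'b': {q5, q6} → {q1, q2, q4, q6, q7}.
Read 'a': {q1, q2, q4, q6, q7} → {q1, q2, q3, q5, q6, q7}.
Read 'b': {q1, q2, q3, q5, q6, q7} → {q1, q2, q3, q4, q5, q6, q7}.
Read 'a': {q1, q2, q3, q4, q5, q6, q7} → {q1, q2, q3, q4, q5, q6, q7}.
State q1 is in {q1, q2, q3, q4, q5, q6, q7}.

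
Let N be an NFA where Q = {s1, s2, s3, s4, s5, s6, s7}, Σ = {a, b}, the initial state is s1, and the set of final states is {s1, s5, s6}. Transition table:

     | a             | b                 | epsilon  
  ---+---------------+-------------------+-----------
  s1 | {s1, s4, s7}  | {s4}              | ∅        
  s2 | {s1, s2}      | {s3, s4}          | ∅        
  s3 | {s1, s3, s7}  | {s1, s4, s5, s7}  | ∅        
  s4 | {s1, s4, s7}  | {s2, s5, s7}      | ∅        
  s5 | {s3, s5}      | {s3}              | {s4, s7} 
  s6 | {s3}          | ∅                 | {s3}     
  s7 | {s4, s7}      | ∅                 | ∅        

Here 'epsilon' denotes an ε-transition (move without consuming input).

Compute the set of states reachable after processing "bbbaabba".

Start in {s1}.
Read 'b': {s1} → {s4}.
Read 'b': {s4} → {s2, s4, s5, s7}.
Read 'b': {s2, s4, s5, s7} → {s2, s3, s4, s5, s7}.
Read 'a': {s2, s3, s4, s5, s7} → {s1, s2, s3, s4, s5, s7}.
Read 'a': {s1, s2, s3, s4, s5, s7} → {s1, s2, s3, s4, s5, s7}.
Read 'b': {s1, s2, s3, s4, s5, s7} → {s1, s2, s3, s4, s5, s7}.
Read 'b': {s1, s2, s3, s4, s5, s7} → {s1, s2, s3, s4, s5, s7}.
Read 'a': {s1, s2, s3, s4, s5, s7} → {s1, s2, s3, s4, s5, s7}.

{s1, s2, s3, s4, s5, s7}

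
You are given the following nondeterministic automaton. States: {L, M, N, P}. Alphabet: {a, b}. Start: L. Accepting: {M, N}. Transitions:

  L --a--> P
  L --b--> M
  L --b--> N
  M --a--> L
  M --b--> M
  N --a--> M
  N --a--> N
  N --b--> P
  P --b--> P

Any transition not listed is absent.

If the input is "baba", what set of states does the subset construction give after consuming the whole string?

{L, M, N}

Start in {L}.
Read 'b': L→{M, N}; now {M, N}.
Read 'a': M→{L}, N→{M, N}; now {L, M, N}.
Read 'b': L→{M, N}, M→{M}, N→{P}; now {M, N, P}.
Read 'a': M→{L}, N→{M, N}, P→∅; now {L, M, N}.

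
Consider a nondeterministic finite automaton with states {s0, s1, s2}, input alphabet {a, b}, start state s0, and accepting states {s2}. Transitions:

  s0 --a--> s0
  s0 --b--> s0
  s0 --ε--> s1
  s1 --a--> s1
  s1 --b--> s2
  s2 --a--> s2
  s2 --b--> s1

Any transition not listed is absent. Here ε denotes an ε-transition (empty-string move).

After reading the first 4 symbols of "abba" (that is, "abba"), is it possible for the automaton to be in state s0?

Yes

Start: ε-closure({s0}) = {s0, s1}.
Read 'a': {s0, s1} → {s0, s1}.
Read 'b': {s0, s1} → {s0, s1, s2}.
Read 'b': {s0, s1, s2} → {s0, s1, s2}.
Read 'a': {s0, s1, s2} → {s0, s1, s2}.
State s0 is in {s0, s1, s2}.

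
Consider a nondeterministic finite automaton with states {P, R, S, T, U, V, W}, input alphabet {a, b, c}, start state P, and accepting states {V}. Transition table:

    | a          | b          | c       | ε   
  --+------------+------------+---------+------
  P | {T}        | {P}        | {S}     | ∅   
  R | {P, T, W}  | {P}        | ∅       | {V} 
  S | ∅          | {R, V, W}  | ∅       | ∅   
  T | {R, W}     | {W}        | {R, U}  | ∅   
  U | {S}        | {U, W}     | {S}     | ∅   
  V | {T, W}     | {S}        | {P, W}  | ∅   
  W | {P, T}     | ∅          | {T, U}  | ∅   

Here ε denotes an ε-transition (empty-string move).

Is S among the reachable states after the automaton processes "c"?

Yes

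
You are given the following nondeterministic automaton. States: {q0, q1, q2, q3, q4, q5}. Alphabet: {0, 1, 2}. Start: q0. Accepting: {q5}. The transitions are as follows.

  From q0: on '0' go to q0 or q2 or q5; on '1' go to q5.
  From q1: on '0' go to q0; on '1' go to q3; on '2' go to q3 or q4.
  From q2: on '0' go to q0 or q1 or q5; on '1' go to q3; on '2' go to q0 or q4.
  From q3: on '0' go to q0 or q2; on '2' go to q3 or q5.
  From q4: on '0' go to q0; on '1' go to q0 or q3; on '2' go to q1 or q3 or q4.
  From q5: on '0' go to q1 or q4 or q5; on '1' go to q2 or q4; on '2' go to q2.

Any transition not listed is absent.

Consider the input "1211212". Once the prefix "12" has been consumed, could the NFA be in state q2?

Start in {q0}.
Read '1': q0→{q5}; now {q5}.
Read '2': q5→{q2}; now {q2}.
State q2 is in {q2}.

Yes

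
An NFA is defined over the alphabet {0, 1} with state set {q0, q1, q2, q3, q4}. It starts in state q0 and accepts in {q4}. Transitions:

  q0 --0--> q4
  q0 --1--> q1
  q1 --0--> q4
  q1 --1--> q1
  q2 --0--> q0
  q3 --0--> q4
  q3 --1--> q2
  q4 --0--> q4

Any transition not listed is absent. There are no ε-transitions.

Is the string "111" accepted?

No

Start in {q0}.
Read '1': {q0} → {q1}.
Read '1': {q1} → {q1}.
Read '1': {q1} → {q1}.
The final set {q1} contains no accepting state.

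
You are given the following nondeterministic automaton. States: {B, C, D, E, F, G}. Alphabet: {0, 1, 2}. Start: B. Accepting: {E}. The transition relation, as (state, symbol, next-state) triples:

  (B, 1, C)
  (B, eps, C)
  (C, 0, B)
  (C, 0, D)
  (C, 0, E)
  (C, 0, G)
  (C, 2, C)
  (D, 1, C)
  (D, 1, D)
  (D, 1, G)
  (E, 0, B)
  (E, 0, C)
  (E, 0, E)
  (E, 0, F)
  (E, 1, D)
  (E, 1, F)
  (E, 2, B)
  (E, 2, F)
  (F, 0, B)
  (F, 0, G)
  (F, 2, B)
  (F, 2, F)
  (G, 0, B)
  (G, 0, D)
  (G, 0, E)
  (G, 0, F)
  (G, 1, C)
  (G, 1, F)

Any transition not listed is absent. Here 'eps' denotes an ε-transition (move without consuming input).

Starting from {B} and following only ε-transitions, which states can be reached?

Begin with {B}.
ε-move B → C; add C.

{B, C}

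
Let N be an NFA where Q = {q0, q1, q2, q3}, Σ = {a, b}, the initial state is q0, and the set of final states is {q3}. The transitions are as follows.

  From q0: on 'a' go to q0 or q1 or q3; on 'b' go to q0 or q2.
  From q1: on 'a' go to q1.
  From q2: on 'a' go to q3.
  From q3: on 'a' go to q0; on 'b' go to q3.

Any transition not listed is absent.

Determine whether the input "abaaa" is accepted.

Yes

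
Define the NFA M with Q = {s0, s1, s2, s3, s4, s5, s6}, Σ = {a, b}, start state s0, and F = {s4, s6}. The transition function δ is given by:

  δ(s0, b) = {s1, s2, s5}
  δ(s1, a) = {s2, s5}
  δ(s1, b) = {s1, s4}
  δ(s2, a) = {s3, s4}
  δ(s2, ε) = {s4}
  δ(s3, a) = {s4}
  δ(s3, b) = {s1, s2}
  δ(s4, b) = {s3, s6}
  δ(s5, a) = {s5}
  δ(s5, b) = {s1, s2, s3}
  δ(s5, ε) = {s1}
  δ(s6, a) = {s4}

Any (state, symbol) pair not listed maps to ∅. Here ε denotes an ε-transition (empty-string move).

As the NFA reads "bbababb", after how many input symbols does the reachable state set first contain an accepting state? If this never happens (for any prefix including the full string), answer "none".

Start in {s0}.
Read 'b': {s0} → {s1, s2, s4, s5}.
None of the earlier sets intersect F, but {s1, s2, s4, s5} does.

1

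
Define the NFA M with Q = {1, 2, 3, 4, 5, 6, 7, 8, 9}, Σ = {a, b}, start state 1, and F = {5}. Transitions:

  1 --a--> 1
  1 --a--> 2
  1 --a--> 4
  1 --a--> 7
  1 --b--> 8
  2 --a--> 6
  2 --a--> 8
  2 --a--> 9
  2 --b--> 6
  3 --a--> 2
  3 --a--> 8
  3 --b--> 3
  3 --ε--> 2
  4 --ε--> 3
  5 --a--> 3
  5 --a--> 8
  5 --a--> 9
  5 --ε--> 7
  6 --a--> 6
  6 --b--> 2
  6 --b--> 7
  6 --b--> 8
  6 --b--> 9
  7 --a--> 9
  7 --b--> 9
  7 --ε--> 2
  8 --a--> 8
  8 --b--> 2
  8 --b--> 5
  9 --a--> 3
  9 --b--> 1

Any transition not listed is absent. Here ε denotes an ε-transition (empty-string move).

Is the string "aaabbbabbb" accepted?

Start in {1}.
Read 'a': 1→{1, 2, 4, 7}; union {1, 2, 4, 7}; ε-closure = {1, 2, 3, 4, 7}.
Read 'a': 1→{1, 2, 4, 7}, 2→{6, 8, 9}, 3→{2, 8}, 4→∅, 7→{9}; union {1, 2, 4, 6, 7, 8, 9}; ε-closure = {1, 2, 3, 4, 6, 7, 8, 9}.
Read 'a': 1→{1, 2, 4, 7}, 2→{6, 8, 9}, 3→{2, 8}, 4→∅, 6→{6}, 7→{9}, 8→{8}, 9→{3}; now {1, 2, 3, 4, 6, 7, 8, 9}.
Read 'b': 1→{8}, 2→{6}, 3→{3}, 4→∅, 6→{2, 7, 8, 9}, 7→{9}, 8→{2, 5}, 9→{1}; now {1, 2, 3, 5, 6, 7, 8, 9}.
Read 'b': 1→{8}, 2→{6}, 3→{3}, 5→∅, 6→{2, 7, 8, 9}, 7→{9}, 8→{2, 5}, 9→{1}; now {1, 2, 3, 5, 6, 7, 8, 9}.
Read 'b': 1→{8}, 2→{6}, 3→{3}, 5→∅, 6→{2, 7, 8, 9}, 7→{9}, 8→{2, 5}, 9→{1}; now {1, 2, 3, 5, 6, 7, 8, 9}.
Read 'a': 1→{1, 2, 4, 7}, 2→{6, 8, 9}, 3→{2, 8}, 5→{3, 8, 9}, 6→{6}, 7→{9}, 8→{8}, 9→{3}; now {1, 2, 3, 4, 6, 7, 8, 9}.
Read 'b': 1→{8}, 2→{6}, 3→{3}, 4→∅, 6→{2, 7, 8, 9}, 7→{9}, 8→{2, 5}, 9→{1}; now {1, 2, 3, 5, 6, 7, 8, 9}.
Read 'b': 1→{8}, 2→{6}, 3→{3}, 5→∅, 6→{2, 7, 8, 9}, 7→{9}, 8→{2, 5}, 9→{1}; now {1, 2, 3, 5, 6, 7, 8, 9}.
Read 'b': 1→{8}, 2→{6}, 3→{3}, 5→∅, 6→{2, 7, 8, 9}, 7→{9}, 8→{2, 5}, 9→{1}; now {1, 2, 3, 5, 6, 7, 8, 9}.
The final set {1, 2, 3, 5, 6, 7, 8, 9} contains the accepting state 5.

Yes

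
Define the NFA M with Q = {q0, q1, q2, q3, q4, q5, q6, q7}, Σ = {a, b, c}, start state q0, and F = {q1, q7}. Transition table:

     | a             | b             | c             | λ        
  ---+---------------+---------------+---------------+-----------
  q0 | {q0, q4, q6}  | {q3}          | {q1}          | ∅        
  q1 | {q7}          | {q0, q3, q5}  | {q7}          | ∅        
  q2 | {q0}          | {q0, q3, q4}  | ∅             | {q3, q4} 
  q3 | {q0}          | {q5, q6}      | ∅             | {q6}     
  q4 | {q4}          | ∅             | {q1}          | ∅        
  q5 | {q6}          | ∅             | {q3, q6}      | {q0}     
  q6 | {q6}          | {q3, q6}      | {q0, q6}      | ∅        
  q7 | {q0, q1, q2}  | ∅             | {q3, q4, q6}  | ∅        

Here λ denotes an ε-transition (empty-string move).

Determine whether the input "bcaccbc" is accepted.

Yes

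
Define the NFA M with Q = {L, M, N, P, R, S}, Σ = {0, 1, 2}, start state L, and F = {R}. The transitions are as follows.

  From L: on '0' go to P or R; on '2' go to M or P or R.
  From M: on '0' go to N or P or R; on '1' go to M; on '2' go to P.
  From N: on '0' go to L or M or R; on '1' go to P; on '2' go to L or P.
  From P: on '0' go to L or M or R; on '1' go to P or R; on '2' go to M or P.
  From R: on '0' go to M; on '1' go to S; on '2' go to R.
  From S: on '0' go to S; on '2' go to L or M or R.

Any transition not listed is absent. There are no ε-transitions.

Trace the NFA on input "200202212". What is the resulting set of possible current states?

Start in {L}.
Read '2': {L} → {M, P, R}.
Read '0': {M, P, R} → {L, M, N, P, R}.
Read '0': {L, M, N, P, R} → {L, M, N, P, R}.
Read '2': {L, M, N, P, R} → {L, M, P, R}.
Read '0': {L, M, P, R} → {L, M, N, P, R}.
Read '2': {L, M, N, P, R} → {L, M, P, R}.
Read '2': {L, M, P, R} → {M, P, R}.
Read '1': {M, P, R} → {M, P, R, S}.
Read '2': {M, P, R, S} → {L, M, P, R}.

{L, M, P, R}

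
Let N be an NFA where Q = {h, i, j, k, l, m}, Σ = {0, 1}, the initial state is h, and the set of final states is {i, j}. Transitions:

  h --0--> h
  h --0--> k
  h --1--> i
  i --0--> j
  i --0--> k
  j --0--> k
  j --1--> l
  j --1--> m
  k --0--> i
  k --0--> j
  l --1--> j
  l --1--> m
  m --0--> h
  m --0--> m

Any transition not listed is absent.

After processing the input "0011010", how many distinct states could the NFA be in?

Start in {h}.
Read '0': h→{h, k}; now {h, k}.
Read '0': h→{h, k}, k→{i, j}; now {h, i, j, k}.
Read '1': h→{i}, i→∅, j→{l, m}, k→∅; now {i, l, m}.
Read '1': i→∅, l→{j, m}, m→∅; now {j, m}.
Read '0': j→{k}, m→{h, m}; now {h, k, m}.
Read '1': h→{i}, k→∅, m→∅; now {i}.
Read '0': i→{j, k}; now {j, k}.
That set has 2 states.

2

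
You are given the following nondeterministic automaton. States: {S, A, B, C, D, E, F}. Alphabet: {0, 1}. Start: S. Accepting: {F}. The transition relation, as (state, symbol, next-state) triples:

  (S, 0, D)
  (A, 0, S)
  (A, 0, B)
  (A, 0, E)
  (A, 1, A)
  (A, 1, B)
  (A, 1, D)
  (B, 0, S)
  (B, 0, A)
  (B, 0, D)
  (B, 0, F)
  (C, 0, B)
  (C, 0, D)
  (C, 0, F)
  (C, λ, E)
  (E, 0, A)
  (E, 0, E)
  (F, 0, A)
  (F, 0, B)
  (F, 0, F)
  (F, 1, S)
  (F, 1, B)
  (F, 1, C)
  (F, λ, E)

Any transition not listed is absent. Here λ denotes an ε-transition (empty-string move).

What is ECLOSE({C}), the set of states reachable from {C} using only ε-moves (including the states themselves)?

{C, E}

Begin with {C}.
ε-move C → E; add E.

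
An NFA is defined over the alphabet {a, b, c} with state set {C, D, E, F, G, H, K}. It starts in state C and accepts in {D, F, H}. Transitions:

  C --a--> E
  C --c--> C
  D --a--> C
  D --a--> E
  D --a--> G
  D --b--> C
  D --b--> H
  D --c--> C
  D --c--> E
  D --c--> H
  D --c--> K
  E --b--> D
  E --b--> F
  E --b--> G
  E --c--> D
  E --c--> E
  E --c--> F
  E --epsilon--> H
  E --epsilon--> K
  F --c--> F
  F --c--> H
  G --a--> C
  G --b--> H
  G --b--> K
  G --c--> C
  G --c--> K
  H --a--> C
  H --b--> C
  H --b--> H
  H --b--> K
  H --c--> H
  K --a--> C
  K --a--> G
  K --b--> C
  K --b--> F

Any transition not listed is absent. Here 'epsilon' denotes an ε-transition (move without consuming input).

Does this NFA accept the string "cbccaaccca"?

Start in {C}.
Read 'c': C→{C}; now {C}.
Read 'b': C→∅; now ∅.
The set is empty and remains empty for the remaining 8 symbols.
The final set ∅ contains no accepting state.

No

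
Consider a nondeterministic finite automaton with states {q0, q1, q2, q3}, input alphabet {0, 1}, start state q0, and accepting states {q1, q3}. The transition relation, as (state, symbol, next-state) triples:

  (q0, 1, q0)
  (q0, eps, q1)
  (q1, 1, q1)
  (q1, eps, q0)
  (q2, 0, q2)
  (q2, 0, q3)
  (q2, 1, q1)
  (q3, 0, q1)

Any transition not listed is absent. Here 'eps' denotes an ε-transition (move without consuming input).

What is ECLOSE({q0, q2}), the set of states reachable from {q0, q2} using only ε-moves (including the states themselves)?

Begin with {q0, q2}.
ε-move q0 → q1; add q1.

{q0, q1, q2}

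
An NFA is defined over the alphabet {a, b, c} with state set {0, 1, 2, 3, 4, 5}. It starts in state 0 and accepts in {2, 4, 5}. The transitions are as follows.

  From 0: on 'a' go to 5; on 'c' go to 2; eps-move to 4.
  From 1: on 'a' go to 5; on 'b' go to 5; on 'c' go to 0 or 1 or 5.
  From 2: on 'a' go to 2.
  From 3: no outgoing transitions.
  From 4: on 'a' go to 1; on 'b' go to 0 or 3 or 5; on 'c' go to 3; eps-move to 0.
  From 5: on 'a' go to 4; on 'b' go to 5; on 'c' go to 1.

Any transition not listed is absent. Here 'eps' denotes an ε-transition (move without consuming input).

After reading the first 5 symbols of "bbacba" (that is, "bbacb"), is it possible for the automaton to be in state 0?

Start: ε-closure({0}) = {0, 4}.
Read 'b': 0→∅, 4→{0, 3, 5}; union {0, 3, 5}; ε-closure = {0, 3, 4, 5}.
Read 'b': 0→∅, 3→∅, 4→{0, 3, 5}, 5→{5}; union {0, 3, 5}; ε-closure = {0, 3, 4, 5}.
Read 'a': 0→{5}, 3→∅, 4→{1}, 5→{4}; union {1, 4, 5}; ε-closure = {0, 1, 4, 5}.
Read 'c': 0→{2}, 1→{0, 1, 5}, 4→{3}, 5→{1}; union {0, 1, 2, 3, 5}; ε-closure = {0, 1, 2, 3, 4, 5}.
Read 'b': 0→∅, 1→{5}, 2→∅, 3→∅, 4→{0, 3, 5}, 5→{5}; union {0, 3, 5}; ε-closure = {0, 3, 4, 5}.
State 0 is in {0, 3, 4, 5}.

Yes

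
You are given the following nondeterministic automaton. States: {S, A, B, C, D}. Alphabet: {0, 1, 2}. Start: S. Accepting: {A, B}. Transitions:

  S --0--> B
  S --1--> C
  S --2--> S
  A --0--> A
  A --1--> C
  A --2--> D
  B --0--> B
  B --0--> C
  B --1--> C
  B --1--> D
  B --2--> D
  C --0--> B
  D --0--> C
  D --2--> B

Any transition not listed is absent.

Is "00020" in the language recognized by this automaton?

Start in {S}.
Read '0': {S} → {B}.
Read '0': {B} → {B, C}.
Read '0': {B, C} → {B, C}.
Read '2': {B, C} → {D}.
Read '0': {D} → {C}.
The final set {C} contains no accepting state.

No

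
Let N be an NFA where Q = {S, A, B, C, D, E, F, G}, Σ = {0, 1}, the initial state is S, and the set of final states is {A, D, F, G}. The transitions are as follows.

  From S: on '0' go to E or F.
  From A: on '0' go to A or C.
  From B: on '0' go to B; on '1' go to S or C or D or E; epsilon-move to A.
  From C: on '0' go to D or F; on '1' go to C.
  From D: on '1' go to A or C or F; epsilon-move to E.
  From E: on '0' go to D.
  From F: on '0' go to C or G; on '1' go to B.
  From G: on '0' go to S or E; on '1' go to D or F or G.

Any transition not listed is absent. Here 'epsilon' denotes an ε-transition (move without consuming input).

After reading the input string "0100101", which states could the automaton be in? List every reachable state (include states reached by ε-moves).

{S, A, B, C, D, E, F, G}

Start in {S}.
Read '0': S→{E, F}; now {E, F}.
Read '1': E→∅, F→{B}; union {B}; ε-closure = {A, B}.
Read '0': A→{A, C}, B→{B}; now {A, B, C}.
Read '0': A→{A, C}, B→{B}, C→{D, F}; union {A, B, C, D, F}; ε-closure = {A, B, C, D, E, F}.
Read '1': A→∅, B→{S, C, D, E}, C→{C}, D→{A, C, F}, E→∅, F→{B}; now {S, A, B, C, D, E, F}.
Read '0': S→{E, F}, A→{A, C}, B→{B}, C→{D, F}, D→∅, E→{D}, F→{C, G}; now {A, B, C, D, E, F, G}.
Read '1': A→∅, B→{S, C, D, E}, C→{C}, D→{A, C, F}, E→∅, F→{B}, G→{D, F, G}; now {S, A, B, C, D, E, F, G}.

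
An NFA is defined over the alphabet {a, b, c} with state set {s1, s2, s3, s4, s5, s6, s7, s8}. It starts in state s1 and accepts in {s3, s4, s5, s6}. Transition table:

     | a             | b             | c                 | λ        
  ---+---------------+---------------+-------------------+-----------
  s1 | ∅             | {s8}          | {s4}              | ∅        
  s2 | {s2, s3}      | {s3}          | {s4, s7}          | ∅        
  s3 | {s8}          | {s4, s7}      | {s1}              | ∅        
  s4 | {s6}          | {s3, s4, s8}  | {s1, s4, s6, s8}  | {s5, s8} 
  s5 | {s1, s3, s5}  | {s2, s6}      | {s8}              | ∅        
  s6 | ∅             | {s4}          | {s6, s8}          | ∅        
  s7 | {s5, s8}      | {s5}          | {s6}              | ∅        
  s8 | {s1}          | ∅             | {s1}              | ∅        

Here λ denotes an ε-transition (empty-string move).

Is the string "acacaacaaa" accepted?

Start in {s1}.
Read 'a': s1→∅; now ∅.
The set is empty and remains empty for the remaining 9 symbols.
The final set ∅ contains no accepting state.

No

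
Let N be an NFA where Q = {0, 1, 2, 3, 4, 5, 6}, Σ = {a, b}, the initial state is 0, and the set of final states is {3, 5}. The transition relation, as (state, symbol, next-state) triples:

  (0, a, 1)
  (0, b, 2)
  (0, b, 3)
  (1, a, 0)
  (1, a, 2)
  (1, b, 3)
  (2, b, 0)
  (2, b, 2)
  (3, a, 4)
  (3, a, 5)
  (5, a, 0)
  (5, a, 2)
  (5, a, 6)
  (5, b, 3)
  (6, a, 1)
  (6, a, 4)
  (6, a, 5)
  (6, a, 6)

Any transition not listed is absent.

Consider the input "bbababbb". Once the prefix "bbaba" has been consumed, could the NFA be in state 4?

Yes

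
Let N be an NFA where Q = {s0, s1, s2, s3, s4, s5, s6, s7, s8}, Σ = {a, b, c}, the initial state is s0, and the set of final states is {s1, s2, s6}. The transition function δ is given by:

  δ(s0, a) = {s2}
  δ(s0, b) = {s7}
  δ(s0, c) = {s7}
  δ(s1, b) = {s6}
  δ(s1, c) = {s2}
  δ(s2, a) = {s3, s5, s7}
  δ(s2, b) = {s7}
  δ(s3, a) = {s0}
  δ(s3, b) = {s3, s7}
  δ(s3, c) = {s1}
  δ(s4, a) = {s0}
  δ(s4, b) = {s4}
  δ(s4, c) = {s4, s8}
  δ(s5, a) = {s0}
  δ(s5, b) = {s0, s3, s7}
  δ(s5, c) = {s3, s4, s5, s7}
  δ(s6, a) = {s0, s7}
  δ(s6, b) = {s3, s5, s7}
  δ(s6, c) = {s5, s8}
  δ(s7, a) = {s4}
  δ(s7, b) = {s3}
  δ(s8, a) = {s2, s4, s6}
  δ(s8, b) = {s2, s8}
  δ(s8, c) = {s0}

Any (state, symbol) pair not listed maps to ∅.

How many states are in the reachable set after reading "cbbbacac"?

Start in {s0}.
Read 'c': {s0} → {s7}.
Read 'b': {s7} → {s3}.
Read 'b': {s3} → {s3, s7}.
Read 'b': {s3, s7} → {s3, s7}.
Read 'a': {s3, s7} → {s0, s4}.
Read 'c': {s0, s4} → {s4, s7, s8}.
Read 'a': {s4, s7, s8} → {s0, s2, s4, s6}.
Read 'c': {s0, s2, s4, s6} → {s4, s5, s7, s8}.
That set has 4 states.

4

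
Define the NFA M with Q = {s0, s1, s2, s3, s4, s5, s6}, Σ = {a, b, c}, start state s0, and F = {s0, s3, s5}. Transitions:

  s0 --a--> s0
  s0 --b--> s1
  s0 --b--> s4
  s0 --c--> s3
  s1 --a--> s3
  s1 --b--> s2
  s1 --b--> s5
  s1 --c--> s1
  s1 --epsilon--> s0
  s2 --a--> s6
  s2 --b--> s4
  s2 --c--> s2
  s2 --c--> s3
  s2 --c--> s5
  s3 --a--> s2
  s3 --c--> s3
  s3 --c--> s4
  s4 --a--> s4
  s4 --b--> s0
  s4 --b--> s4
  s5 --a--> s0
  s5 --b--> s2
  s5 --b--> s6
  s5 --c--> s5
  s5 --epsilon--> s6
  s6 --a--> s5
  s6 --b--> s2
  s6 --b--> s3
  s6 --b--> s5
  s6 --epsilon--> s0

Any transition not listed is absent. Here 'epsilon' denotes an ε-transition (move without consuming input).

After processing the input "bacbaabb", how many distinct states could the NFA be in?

Start in {s0}.
Read 'b': s0→{s1, s4}; union {s1, s4}; ε-closure = {s0, s1, s4}.
Read 'a': s0→{s0}, s1→{s3}, s4→{s4}; now {s0, s3, s4}.
Read 'c': s0→{s3}, s3→{s3, s4}, s4→∅; now {s3, s4}.
Read 'b': s3→∅, s4→{s0, s4}; now {s0, s4}.
Read 'a': s0→{s0}, s4→{s4}; now {s0, s4}.
Read 'a': s0→{s0}, s4→{s4}; now {s0, s4}.
Read 'b': s0→{s1, s4}, s4→{s0, s4}; now {s0, s1, s4}.
Read 'b': s0→{s1, s4}, s1→{s2, s5}, s4→{s0, s4}; union {s0, s1, s2, s4, s5}; ε-closure = {s0, s1, s2, s4, s5, s6}.
That set has 6 states.

6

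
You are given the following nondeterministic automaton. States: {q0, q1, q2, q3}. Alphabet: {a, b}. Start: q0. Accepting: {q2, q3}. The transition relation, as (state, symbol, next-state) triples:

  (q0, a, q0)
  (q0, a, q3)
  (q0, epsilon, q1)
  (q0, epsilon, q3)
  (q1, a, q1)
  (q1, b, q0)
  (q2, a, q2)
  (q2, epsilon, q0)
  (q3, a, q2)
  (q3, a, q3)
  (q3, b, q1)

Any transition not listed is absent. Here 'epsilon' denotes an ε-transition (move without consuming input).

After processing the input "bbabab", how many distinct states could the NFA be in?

3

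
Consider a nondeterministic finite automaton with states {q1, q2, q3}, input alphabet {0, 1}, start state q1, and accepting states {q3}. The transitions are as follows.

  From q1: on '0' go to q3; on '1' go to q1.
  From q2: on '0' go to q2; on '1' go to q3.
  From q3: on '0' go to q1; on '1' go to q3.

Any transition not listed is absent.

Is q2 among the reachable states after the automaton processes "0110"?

Start in {q1}.
Read '0': q1→{q3}; now {q3}.
Read '1': q3→{q3}; now {q3}.
Read '1': q3→{q3}; now {q3}.
Read '0': q3→{q1}; now {q1}.
State q2 is not in {q1}.

No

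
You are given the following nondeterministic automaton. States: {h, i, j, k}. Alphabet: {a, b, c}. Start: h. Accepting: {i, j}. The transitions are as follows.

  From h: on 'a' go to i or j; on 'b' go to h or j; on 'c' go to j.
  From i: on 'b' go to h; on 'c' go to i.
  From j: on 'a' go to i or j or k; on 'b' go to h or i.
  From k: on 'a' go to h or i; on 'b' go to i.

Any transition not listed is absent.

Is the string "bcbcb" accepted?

Yes

Start in {h}.
Read 'b': h→{h, j}; now {h, j}.
Read 'c': h→{j}, j→∅; now {j}.
Read 'b': j→{h, i}; now {h, i}.
Read 'c': h→{j}, i→{i}; now {i, j}.
Read 'b': i→{h}, j→{h, i}; now {h, i}.
The final set {h, i} contains the accepting state i.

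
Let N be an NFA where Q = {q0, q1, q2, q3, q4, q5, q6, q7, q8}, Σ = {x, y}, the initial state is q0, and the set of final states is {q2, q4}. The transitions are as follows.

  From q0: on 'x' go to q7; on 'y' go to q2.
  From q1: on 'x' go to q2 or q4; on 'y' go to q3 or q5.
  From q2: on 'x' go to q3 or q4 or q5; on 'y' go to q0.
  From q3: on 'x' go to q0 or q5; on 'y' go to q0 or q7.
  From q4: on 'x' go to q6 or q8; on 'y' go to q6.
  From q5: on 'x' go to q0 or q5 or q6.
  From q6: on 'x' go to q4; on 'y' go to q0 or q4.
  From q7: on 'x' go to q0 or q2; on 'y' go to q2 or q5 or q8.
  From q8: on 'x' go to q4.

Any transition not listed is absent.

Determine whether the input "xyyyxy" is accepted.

Start in {q0}.
Read 'x': {q0} → {q7}.
Read 'y': {q7} → {q2, q5, q8}.
Read 'y': {q2, q5, q8} → {q0}.
Read 'y': {q0} → {q2}.
Read 'x': {q2} → {q3, q4, q5}.
Read 'y': {q3, q4, q5} → {q0, q6, q7}.
The final set {q0, q6, q7} contains no accepting state.

No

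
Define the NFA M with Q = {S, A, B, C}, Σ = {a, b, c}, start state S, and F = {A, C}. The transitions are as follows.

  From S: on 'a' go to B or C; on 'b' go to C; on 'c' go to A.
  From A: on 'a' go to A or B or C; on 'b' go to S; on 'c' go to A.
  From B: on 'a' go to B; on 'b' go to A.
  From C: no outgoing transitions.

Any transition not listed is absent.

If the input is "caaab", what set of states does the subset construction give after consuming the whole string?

Start in {S}.
Read 'c': S→{A}; now {A}.
Read 'a': A→{A, B, C}; now {A, B, C}.
Read 'a': A→{A, B, C}, B→{B}, C→∅; now {A, B, C}.
Read 'a': A→{A, B, C}, B→{B}, C→∅; now {A, B, C}.
Read 'b': A→{S}, B→{A}, C→∅; now {S, A}.

{S, A}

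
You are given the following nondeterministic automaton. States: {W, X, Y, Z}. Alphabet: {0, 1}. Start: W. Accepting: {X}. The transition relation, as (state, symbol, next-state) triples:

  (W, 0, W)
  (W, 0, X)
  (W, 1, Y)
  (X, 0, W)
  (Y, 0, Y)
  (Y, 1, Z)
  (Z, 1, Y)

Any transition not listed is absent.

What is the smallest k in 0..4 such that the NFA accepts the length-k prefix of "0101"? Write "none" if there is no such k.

1

Start in {W}.
Read '0': W→{W, X}; now {W, X}.
None of the earlier sets intersect F, but {W, X} does.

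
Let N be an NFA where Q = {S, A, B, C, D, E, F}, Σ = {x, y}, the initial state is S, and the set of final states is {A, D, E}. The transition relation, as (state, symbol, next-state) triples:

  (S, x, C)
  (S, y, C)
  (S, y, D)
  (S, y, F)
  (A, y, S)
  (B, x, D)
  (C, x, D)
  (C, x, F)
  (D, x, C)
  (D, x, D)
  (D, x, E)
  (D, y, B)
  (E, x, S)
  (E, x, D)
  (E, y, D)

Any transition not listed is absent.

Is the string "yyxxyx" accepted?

Yes

Start in {S}.
Read 'y': {S} → {C, D, F}.
Read 'y': {C, D, F} → {B}.
Read 'x': {B} → {D}.
Read 'x': {D} → {C, D, E}.
Read 'y': {C, D, E} → {B, D}.
Read 'x': {B, D} → {C, D, E}.
The final set {C, D, E} contains the accepting states D, E.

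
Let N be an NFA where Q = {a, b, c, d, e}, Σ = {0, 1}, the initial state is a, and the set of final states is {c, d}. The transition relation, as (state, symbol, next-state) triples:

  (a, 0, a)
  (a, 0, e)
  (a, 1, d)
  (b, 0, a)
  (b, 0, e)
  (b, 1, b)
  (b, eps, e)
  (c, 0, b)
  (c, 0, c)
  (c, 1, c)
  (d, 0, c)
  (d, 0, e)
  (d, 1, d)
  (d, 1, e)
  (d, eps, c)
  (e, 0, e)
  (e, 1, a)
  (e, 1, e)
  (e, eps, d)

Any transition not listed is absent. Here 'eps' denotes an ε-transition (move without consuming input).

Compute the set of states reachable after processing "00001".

{a, b, c, d, e}

Start in {a}.
Read '0': {a} → {a, c, d, e}.
Read '0': {a, c, d, e} → {a, b, c, d, e}.
Read '0': {a, b, c, d, e} → {a, b, c, d, e}.
Read '0': {a, b, c, d, e} → {a, b, c, d, e}.
Read '1': {a, b, c, d, e} → {a, b, c, d, e}.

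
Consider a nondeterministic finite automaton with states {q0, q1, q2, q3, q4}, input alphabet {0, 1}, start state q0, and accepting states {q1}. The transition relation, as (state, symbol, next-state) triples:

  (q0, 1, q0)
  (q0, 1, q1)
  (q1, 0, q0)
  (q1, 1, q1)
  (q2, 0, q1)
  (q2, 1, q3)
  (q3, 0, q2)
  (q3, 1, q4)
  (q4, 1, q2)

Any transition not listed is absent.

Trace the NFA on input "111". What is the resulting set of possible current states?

{q0, q1}

Start in {q0}.
Read '1': {q0} → {q0, q1}.
Read '1': {q0, q1} → {q0, q1}.
Read '1': {q0, q1} → {q0, q1}.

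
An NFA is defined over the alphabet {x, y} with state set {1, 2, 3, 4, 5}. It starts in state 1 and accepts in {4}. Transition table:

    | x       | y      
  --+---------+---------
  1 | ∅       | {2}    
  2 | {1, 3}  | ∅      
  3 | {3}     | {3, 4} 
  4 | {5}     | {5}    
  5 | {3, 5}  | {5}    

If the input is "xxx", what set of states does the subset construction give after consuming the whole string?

Start in {1}.
Read 'x': 1→∅; now ∅.
The set is empty and remains empty for the remaining 2 symbols.

∅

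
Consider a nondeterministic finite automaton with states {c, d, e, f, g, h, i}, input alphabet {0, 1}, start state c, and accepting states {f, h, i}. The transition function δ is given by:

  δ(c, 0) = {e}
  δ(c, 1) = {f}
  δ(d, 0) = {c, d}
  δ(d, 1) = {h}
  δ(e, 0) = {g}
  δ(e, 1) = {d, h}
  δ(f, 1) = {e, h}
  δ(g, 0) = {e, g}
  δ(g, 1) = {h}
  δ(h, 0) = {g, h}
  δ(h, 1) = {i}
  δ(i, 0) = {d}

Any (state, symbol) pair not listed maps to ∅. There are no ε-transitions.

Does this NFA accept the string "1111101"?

Start in {c}.
Read '1': c→{f}; now {f}.
Read '1': f→{e, h}; now {e, h}.
Read '1': e→{d, h}, h→{i}; now {d, h, i}.
Read '1': d→{h}, h→{i}, i→∅; now {h, i}.
Read '1': h→{i}, i→∅; now {i}.
Read '0': i→{d}; now {d}.
Read '1': d→{h}; now {h}.
The final set {h} contains the accepting state h.

Yes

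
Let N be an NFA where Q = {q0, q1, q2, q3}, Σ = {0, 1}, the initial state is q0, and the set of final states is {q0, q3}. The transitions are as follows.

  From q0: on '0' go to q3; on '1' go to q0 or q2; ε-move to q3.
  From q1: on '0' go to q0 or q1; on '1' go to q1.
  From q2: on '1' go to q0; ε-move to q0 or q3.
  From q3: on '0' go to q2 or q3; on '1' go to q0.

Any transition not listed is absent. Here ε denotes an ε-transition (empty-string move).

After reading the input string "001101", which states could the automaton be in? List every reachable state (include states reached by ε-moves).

Start: ε-closure({q0}) = {q0, q3}.
Read '0': q0→{q3}, q3→{q2, q3}; union {q2, q3}; ε-closure = {q0, q2, q3}.
Read '0': q0→{q3}, q2→∅, q3→{q2, q3}; union {q2, q3}; ε-closure = {q0, q2, q3}.
Read '1': q0→{q0, q2}, q2→{q0}, q3→{q0}; union {q0, q2}; ε-closure = {q0, q2, q3}.
Read '1': q0→{q0, q2}, q2→{q0}, q3→{q0}; union {q0, q2}; ε-closure = {q0, q2, q3}.
Read '0': q0→{q3}, q2→∅, q3→{q2, q3}; union {q2, q3}; ε-closure = {q0, q2, q3}.
Read '1': q0→{q0, q2}, q2→{q0}, q3→{q0}; union {q0, q2}; ε-closure = {q0, q2, q3}.

{q0, q2, q3}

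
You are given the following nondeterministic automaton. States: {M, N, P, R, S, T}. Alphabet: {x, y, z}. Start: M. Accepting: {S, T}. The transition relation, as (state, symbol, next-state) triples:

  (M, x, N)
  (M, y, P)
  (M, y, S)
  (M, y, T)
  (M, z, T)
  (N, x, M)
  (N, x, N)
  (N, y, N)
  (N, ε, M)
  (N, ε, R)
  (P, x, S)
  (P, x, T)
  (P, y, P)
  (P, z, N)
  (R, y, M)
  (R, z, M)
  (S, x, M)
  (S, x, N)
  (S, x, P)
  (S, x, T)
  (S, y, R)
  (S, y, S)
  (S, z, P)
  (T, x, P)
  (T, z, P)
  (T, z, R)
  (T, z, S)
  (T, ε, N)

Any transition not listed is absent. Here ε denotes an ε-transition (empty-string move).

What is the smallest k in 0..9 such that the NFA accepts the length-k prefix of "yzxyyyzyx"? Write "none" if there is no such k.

Start in {M}.
Read 'y': M→{P, S, T}; union {P, S, T}; ε-closure = {M, N, P, R, S, T}.
None of the earlier sets intersect F, but {M, N, P, R, S, T} does.

1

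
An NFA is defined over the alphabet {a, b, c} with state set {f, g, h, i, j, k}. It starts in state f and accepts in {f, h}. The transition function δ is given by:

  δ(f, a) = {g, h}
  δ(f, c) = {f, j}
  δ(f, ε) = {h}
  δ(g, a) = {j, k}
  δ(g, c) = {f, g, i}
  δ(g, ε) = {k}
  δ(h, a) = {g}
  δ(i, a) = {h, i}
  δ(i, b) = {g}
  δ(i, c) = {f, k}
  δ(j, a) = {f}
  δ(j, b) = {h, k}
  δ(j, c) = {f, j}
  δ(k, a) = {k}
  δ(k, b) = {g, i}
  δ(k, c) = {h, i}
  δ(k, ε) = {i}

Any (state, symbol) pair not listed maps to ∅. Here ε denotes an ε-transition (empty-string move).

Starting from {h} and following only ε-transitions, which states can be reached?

{h}

Begin with {h}.
No ε-moves leave this set, so the closure equals the set itself.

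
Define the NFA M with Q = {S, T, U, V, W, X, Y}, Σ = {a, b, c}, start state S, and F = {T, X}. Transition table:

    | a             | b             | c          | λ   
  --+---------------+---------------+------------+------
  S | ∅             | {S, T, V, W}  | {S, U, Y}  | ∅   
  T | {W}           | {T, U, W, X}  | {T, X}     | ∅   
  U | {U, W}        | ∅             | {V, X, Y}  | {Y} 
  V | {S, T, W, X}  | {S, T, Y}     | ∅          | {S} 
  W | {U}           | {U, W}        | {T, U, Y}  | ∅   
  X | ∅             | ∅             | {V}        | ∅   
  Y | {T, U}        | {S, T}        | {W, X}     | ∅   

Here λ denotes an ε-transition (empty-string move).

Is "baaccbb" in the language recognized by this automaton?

Start in {S}.
Read 'b': {S} → {S, T, V, W}.
Read 'a': {S, T, V, W} → {S, T, U, W, X, Y}.
Read 'a': {S, T, U, W, X, Y} → {T, U, W, Y}.
Read 'c': {T, U, W, Y} → {S, T, U, V, W, X, Y}.
Read 'c': {S, T, U, V, W, X, Y} → {S, T, U, V, W, X, Y}.
Read 'b': {S, T, U, V, W, X, Y} → {S, T, U, V, W, X, Y}.
Read 'b': {S, T, U, V, W, X, Y} → {S, T, U, V, W, X, Y}.
The final set {S, T, U, V, W, X, Y} contains the accepting states T, X.

Yes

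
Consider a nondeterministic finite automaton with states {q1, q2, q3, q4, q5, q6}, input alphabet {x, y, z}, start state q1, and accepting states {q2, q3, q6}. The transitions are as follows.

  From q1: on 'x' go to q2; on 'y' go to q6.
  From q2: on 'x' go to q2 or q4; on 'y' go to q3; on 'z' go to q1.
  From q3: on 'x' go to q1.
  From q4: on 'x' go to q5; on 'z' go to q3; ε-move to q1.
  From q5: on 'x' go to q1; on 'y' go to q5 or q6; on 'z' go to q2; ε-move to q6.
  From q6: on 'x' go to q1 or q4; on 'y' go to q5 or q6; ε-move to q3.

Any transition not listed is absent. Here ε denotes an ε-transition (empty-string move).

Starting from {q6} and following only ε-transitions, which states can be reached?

{q3, q6}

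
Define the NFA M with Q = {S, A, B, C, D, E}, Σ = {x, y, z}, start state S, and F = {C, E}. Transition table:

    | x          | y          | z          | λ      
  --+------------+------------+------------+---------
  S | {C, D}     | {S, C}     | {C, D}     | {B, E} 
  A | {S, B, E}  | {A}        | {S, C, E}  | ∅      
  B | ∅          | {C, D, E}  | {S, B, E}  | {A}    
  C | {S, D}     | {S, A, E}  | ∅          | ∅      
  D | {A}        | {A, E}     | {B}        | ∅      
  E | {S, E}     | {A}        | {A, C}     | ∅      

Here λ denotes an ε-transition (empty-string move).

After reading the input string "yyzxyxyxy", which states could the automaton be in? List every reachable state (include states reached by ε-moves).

Start: ε-closure({S}) = {S, A, B, E}.
Read 'y': S→{S, C}, A→{A}, B→{C, D, E}, E→{A}; union {S, A, C, D, E}; ε-closure = {S, A, B, C, D, E}.
Read 'y': S→{S, C}, A→{A}, B→{C, D, E}, C→{S, A, E}, D→{A, E}, E→{A}; union {S, A, C, D, E}; ε-closure = {S, A, B, C, D, E}.
Read 'z': S→{C, D}, A→{S, C, E}, B→{S, B, E}, C→∅, D→{B}, E→{A, C}; now {S, A, B, C, D, E}.
Read 'x': S→{C, D}, A→{S, B, E}, B→∅, C→{S, D}, D→{A}, E→{S, E}; now {S, A, B, C, D, E}.
Read 'y': S→{S, C}, A→{A}, B→{C, D, E}, C→{S, A, E}, D→{A, E}, E→{A}; union {S, A, C, D, E}; ε-closure = {S, A, B, C, D, E}.
Read 'x': S→{C, D}, A→{S, B, E}, B→∅, C→{S, D}, D→{A}, E→{S, E}; now {S, A, B, C, D, E}.
Read 'y': S→{S, C}, A→{A}, B→{C, D, E}, C→{S, A, E}, D→{A, E}, E→{A}; union {S, A, C, D, E}; ε-closure = {S, A, B, C, D, E}.
Read 'x': S→{C, D}, A→{S, B, E}, B→∅, C→{S, D}, D→{A}, E→{S, E}; now {S, A, B, C, D, E}.
Read 'y': S→{S, C}, A→{A}, B→{C, D, E}, C→{S, A, E}, D→{A, E}, E→{A}; union {S, A, C, D, E}; ε-closure = {S, A, B, C, D, E}.

{S, A, B, C, D, E}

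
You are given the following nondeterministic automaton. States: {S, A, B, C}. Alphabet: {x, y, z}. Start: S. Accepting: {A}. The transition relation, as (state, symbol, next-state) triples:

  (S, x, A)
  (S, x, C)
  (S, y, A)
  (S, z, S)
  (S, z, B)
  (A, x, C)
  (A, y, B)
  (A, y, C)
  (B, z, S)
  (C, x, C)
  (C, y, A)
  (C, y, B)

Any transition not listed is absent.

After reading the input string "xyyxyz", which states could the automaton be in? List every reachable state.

{S}

Start in {S}.
Read 'x': {S} → {A, C}.
Read 'y': {A, C} → {A, B, C}.
Read 'y': {A, B, C} → {A, B, C}.
Read 'x': {A, B, C} → {C}.
Read 'y': {C} → {A, B}.
Read 'z': {A, B} → {S}.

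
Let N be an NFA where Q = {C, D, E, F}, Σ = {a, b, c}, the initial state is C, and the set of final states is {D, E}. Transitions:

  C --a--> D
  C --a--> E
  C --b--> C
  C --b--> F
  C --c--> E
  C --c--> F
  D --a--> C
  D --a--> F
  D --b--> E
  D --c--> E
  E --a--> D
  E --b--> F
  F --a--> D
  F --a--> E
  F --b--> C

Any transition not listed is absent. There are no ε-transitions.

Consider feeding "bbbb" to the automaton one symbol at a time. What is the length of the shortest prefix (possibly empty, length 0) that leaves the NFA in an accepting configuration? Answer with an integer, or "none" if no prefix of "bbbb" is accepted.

Start in {C}.
Read 'b': C→{C, F}; now {C, F}.
Read 'b': C→{C, F}, F→{C}; now {C, F}.
Read 'b': C→{C, F}, F→{C}; now {C, F}.
Read 'b': C→{C, F}, F→{C}; now {C, F}.
No reachable set along the way intersects F.

none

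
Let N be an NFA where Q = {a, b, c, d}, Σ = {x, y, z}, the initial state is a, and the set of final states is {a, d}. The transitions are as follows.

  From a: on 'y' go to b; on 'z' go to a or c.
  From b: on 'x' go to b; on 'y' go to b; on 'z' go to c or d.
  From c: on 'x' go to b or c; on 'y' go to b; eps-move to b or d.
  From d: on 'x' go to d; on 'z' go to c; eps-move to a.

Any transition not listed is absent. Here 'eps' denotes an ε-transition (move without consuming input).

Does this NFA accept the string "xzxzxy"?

Start in {a}.
Read 'x': {a} → ∅.
The set is empty and remains empty for the remaining 5 symbols.
The final set ∅ contains no accepting state.

No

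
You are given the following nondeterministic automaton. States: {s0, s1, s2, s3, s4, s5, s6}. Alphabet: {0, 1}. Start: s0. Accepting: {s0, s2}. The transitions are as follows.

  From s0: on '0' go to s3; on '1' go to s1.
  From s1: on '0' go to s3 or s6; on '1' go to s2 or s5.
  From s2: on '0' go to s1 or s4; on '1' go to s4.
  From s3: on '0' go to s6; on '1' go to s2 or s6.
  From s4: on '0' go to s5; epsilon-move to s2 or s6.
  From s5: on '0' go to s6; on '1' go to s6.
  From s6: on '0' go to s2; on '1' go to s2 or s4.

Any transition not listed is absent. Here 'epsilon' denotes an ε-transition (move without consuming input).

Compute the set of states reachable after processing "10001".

Start in {s0}.
Read '1': s0→{s1}; now {s1}.
Read '0': s1→{s3, s6}; now {s3, s6}.
Read '0': s3→{s6}, s6→{s2}; now {s2, s6}.
Read '0': s2→{s1, s4}, s6→{s2}; union {s1, s2, s4}; ε-closure = {s1, s2, s4, s6}.
Read '1': s1→{s2, s5}, s2→{s4}, s4→∅, s6→{s2, s4}; union {s2, s4, s5}; ε-closure = {s2, s4, s5, s6}.

{s2, s4, s5, s6}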